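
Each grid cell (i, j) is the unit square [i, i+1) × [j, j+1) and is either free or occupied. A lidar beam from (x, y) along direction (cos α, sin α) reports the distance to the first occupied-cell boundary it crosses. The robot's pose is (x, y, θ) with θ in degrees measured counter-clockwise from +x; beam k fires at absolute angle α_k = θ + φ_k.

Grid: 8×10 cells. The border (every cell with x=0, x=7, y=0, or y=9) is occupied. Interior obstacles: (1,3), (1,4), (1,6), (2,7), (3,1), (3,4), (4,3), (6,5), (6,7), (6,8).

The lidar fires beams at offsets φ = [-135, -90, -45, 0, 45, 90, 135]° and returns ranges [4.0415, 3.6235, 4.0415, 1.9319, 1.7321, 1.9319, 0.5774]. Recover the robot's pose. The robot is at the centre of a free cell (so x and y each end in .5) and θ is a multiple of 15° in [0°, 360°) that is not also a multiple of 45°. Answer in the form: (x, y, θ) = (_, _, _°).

(x, y, θ) = (3.5, 5.5, 105°)

Enumerate (i+0.5, j+0.5, θ) over the 38 free cells and 16 admissible headings. For each, cast all 7 beams and compare to the given ranges.
  (5.5, 8.5, 105°): beam 1 = 0.5774 ≠ 4.0415 ✗
  (4.5, 4.5, 15°): beam 1 = 0.5774 ≠ 4.0415 ✗
  (4.5, 6.5, 330°): beam 1 = 3.6235 ≠ 4.0415 ✗
  …
  (3.5, 5.5, 105°): r_1=4.0415, r_2=3.6235, r_3=4.0415, r_4=1.9319, r_5=1.7321, r_6=1.9319, r_7=0.5774 — all match ✓
No second candidate reproduces the full scan.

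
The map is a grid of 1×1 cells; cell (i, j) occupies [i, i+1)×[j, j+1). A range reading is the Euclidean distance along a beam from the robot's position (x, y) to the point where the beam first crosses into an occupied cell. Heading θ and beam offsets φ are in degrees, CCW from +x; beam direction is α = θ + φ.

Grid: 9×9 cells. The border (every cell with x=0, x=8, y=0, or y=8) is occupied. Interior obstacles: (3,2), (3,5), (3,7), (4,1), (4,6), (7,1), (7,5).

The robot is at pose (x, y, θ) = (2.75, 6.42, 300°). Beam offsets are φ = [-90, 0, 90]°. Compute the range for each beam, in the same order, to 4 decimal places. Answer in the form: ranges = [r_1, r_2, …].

beam 1: φ=-90°, α=210°
  direction (-0.8660, -0.5000); cell (2,6); t to first gridline: x 0.8660, y 0.8400 (then +1.1547 / +2.0000)
    (2,5) via y @ 0.8400
    (1,5) via x @ 0.8660
    (0,5) via x @ 2.0207  # hit
  → r_1 = 2.0207
beam 2: φ=0°, α=300°
  direction (0.5000, -0.8660); cell (2,6); t to first gridline: x 0.5000, y 0.4850 (then +2.0000 / +1.1547)
    (2,5) via y @ 0.4850
    (3,5) via x @ 0.5000  # hit
  → r_2 = 0.5000
beam 3: φ=90°, α=30°
  direction (0.8660, 0.5000); cell (2,6); t to first gridline: x 0.2887, y 1.1600 (then +1.1547 / +2.0000)
    (3,6) via x @ 0.2887
    (3,7) via y @ 1.1600  # hit
  → r_3 = 1.1600

ranges = [2.0207, 0.5000, 1.1600]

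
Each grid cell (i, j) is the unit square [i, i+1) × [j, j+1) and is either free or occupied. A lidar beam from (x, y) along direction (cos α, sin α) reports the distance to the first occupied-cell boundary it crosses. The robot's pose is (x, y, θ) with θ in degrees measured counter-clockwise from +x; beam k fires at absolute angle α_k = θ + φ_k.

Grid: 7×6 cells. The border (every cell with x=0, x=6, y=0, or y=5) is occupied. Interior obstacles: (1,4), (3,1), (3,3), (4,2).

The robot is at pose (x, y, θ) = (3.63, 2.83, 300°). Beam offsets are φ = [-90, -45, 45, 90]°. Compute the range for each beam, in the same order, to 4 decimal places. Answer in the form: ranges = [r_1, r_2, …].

ranges = [3.0369, 0.8593, 0.3831, 0.3400]

beam 1: φ=-90°, α=210°
  d=(-0.8660,-0.5000)  start (3,2)  tX=0.7275 tY=1.6600  stride 1/|dx|=1.1547 1/|dy|=2.0000
    cross x-line → (2,2), t=0.7275
    cross y-line → (2,1), t=1.6600
    cross x-line → (1,1), t=1.8822
    cross x-line → (0,1), t=3.0369 (wall)
  → r_1 = 3.0369
beam 2: φ=-45°, α=255°
  d=(-0.2588,-0.9659)  start (3,2)  tX=2.4341 tY=0.8593  stride 1/|dx|=3.8637 1/|dy|=1.0353
    cross y-line → (3,1), t=0.8593 (wall)
  → r_2 = 0.8593
beam 3: φ=45°, α=345°
  d=(0.9659,-0.2588)  start (3,2)  tX=0.3831 tY=3.2069  stride 1/|dx|=1.0353 1/|dy|=3.8637
    cross x-line → (4,2), t=0.3831 (wall)
  → r_3 = 0.3831
beam 4: φ=90°, α=30°
  d=(0.8660,0.5000)  start (3,2)  tX=0.4272 tY=0.3400  stride 1/|dx|=1.1547 1/|dy|=2.0000
    cross y-line → (3,3), t=0.3400 (wall)
  → r_4 = 0.3400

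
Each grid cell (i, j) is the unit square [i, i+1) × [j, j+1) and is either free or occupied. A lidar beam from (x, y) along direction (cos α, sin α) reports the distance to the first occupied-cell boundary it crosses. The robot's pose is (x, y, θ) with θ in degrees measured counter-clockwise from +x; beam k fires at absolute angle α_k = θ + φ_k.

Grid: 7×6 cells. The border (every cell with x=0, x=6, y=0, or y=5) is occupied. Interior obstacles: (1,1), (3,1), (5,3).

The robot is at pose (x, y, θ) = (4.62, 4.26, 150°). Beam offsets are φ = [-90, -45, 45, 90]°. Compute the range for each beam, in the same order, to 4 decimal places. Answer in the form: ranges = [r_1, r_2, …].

beam 1: φ=-90°, α=60°
  dir = (cos 60°, sin 60°) = (0.5000, 0.8660); from cell (4,4)
  next x-line at t=0.7600, next y-line at t=0.8545; Δt_x=2.0000, Δt_y=1.1547
    x: enter (5,4) at t=0.7600
    y: enter (5,5) at t=0.8545 ← occupied
  → r_1 = 0.8545
beam 2: φ=-45°, α=105°
  dir = (cos 105°, sin 105°) = (-0.2588, 0.9659); from cell (4,4)
  next x-line at t=2.3955, next y-line at t=0.7661; Δt_x=3.8637, Δt_y=1.0353
    y: enter (4,5) at t=0.7661 ← occupied
  → r_2 = 0.7661
beam 3: φ=45°, α=195°
  dir = (cos 195°, sin 195°) = (-0.9659, -0.2588); from cell (4,4)
  next x-line at t=0.6419, next y-line at t=1.0046; Δt_x=1.0353, Δt_y=3.8637
    x: enter (3,4) at t=0.6419
    y: enter (3,3) at t=1.0046
    x: enter (2,3) at t=1.6771
    x: enter (1,3) at t=2.7124
    x: enter (0,3) at t=3.7477 ← occupied
  → r_3 = 3.7477
beam 4: φ=90°, α=240°
  dir = (cos 240°, sin 240°) = (-0.5000, -0.8660); from cell (4,4)
  next x-line at t=1.2400, next y-line at t=0.3002; Δt_x=2.0000, Δt_y=1.1547
    y: enter (4,3) at t=0.3002
    x: enter (3,3) at t=1.2400
    y: enter (3,2) at t=1.4549
    y: enter (3,1) at t=2.6096 ← occupied
  → r_4 = 2.6096

ranges = [0.8545, 0.7661, 3.7477, 2.6096]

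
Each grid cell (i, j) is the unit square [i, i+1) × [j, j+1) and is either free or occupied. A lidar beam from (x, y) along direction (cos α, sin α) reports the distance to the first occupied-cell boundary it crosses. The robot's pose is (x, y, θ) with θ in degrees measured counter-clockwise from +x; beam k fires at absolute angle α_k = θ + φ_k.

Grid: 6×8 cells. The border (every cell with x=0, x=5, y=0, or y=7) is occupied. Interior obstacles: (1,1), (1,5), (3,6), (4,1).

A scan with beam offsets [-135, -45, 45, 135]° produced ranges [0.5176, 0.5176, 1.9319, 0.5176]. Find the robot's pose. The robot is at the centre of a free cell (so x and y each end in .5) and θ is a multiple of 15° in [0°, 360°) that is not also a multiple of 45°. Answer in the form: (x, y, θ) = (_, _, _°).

(x, y, θ) = (4.5, 6.5, 240°)

The pose lattice has 20·16 = 320 candidates. Test each by forward raycasting.
  (3.5, 4.5, 75°): beam 1 = 2.8868 ≠ 0.5176 ✗
  (4.5, 4.5, 120°): beam 2 = 1.9319 ≠ 0.5176 ✗
  (1.5, 6.5, 120°): beam 1 = 1.5529 ≠ 0.5176 ✗
  …
  (4.5, 6.5, 240°): r_1=0.5176, r_2=0.5176, r_3=1.9319, r_4=0.5176 — all match ✓
Only this pose fits every beam.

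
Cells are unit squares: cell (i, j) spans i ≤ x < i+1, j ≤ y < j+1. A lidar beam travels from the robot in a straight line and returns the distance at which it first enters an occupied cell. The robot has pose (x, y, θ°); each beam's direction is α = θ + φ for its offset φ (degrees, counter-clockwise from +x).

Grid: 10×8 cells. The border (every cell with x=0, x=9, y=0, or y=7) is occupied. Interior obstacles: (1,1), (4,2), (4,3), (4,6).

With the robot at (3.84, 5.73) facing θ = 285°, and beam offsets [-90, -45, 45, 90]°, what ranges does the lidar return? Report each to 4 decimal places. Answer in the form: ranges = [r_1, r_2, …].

beam 1: φ=-90°, α=195°
  direction (-0.9659, -0.2588); cell (3,5); t to first gridline: x 0.8696, y 2.8205 (then +1.0353 / +3.8637)
    (2,5) via x @ 0.8696
    (1,5) via x @ 1.9049
    (1,4) via y @ 2.8205
    (0,4) via x @ 2.9402  # hit
  → r_1 = 2.9402
beam 2: φ=-45°, α=240°
  direction (-0.5000, -0.8660); cell (3,5); t to first gridline: x 1.6800, y 0.8429 (then +2.0000 / +1.1547)
    (3,4) via y @ 0.8429
    (2,4) via x @ 1.6800
    (2,3) via y @ 1.9976
    (2,2) via y @ 3.1523
    (1,2) via x @ 3.6800
    (1,1) via y @ 4.3070  # hit
  → r_2 = 4.3070
beam 3: φ=45°, α=330°
  direction (0.8660, -0.5000); cell (3,5); t to first gridline: x 0.1848, y 1.4600 (then +1.1547 / +2.0000)
    (4,5) via x @ 0.1848
    (5,5) via x @ 1.3395
    (5,4) via y @ 1.4600
    (6,4) via x @ 2.4942
    (6,3) via y @ 3.4600
    (7,3) via x @ 3.6489
    (8,3) via x @ 4.8036
    (8,2) via y @ 5.4600
    (9,2) via x @ 5.9583  # hit
  → r_3 = 5.9583
beam 4: φ=90°, α=15°
  direction (0.9659, 0.2588); cell (3,5); t to first gridline: x 0.1656, y 1.0432 (then +1.0353 / +3.8637)
    (4,5) via x @ 0.1656
    (4,6) via y @ 1.0432  # hit
  → r_4 = 1.0432

ranges = [2.9402, 4.3070, 5.9583, 1.0432]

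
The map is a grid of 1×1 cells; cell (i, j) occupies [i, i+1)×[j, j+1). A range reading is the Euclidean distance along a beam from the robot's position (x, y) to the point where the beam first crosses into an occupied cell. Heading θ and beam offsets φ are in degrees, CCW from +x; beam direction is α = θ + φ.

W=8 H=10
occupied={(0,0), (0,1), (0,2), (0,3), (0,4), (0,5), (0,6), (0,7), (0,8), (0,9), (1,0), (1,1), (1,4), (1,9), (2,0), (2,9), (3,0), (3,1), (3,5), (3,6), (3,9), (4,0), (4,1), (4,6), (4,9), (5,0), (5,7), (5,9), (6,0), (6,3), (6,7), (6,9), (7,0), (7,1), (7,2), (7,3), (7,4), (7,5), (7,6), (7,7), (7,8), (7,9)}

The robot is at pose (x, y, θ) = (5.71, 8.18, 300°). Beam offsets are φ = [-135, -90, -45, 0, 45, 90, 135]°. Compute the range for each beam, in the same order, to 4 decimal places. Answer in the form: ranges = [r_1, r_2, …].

beam 1: φ=-135°, α=165°
  direction (-0.9659, 0.2588); cell (5,8); t to first gridline: x 0.7350, y 3.1682 (then +1.0353 / +3.8637)
    (4,8) via x @ 0.7350
    (3,8) via x @ 1.7703
    (2,8) via x @ 2.8056
    (2,9) via y @ 3.1682  # hit
  → r_1 = 3.1682
beam 2: φ=-90°, α=210°
  direction (-0.8660, -0.5000); cell (5,8); t to first gridline: x 0.8198, y 0.3600 (then +1.1547 / +2.0000)
    (5,7) via y @ 0.3600  # hit
  → r_2 = 0.3600
beam 3: φ=-45°, α=255°
  direction (-0.2588, -0.9659); cell (5,8); t to first gridline: x 2.7432, y 0.1863 (then +3.8637 / +1.0353)
    (5,7) via y @ 0.1863  # hit
  → r_3 = 0.1863
beam 4: φ=0°, α=300°
  direction (0.5000, -0.8660); cell (5,8); t to first gridline: x 0.5800, y 0.2078 (then +2.0000 / +1.1547)
    (5,7) via y @ 0.2078  # hit
  → r_4 = 0.2078
beam 5: φ=45°, α=345°
  direction (0.9659, -0.2588); cell (5,8); t to first gridline: x 0.3002, y 0.6955 (then +1.0353 / +3.8637)
    (6,8) via x @ 0.3002
    (6,7) via y @ 0.6955  # hit
  → r_5 = 0.6955
beam 6: φ=90°, α=30°
  direction (0.8660, 0.5000); cell (5,8); t to first gridline: x 0.3349, y 1.6400 (then +1.1547 / +2.0000)
    (6,8) via x @ 0.3349
    (7,8) via x @ 1.4896  # hit
  → r_6 = 1.4896
beam 7: φ=135°, α=75°
  direction (0.2588, 0.9659); cell (5,8); t to first gridline: x 1.1205, y 0.8489 (then +3.8637 / +1.0353)
    (5,9) via y @ 0.8489  # hit
  → r_7 = 0.8489

ranges = [3.1682, 0.3600, 0.1863, 0.2078, 0.6955, 1.4896, 0.8489]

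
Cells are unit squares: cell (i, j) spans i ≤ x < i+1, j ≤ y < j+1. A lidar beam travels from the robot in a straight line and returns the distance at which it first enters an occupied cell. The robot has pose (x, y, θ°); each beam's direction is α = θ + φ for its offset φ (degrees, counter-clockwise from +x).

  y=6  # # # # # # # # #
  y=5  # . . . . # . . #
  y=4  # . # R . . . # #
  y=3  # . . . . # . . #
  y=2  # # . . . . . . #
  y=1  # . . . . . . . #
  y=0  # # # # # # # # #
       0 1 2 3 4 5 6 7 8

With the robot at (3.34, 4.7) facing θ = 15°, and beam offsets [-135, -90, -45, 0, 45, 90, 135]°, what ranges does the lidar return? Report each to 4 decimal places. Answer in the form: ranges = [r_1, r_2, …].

ranges = [0.6800, 3.8305, 1.9168, 1.7186, 1.5011, 1.3459, 0.3926]

beam 1: φ=-135°, α=240°
  direction (-0.5000, -0.8660); cell (3,4); t to first gridline: x 0.6800, y 0.8083 (then +2.0000 / +1.1547)
    (2,4) via x @ 0.6800  # hit
  → r_1 = 0.6800
beam 2: φ=-90°, α=285°
  direction (0.2588, -0.9659); cell (3,4); t to first gridline: x 2.5500, y 0.7247 (then +3.8637 / +1.0353)
    (3,3) via y @ 0.7247
    (3,2) via y @ 1.7600
    (4,2) via x @ 2.5500
    (4,1) via y @ 2.7952
    (4,0) via y @ 3.8305  # hit
  → r_2 = 3.8305
beam 3: φ=-45°, α=330°
  direction (0.8660, -0.5000); cell (3,4); t to first gridline: x 0.7621, y 1.4000 (then +1.1547 / +2.0000)
    (4,4) via x @ 0.7621
    (4,3) via y @ 1.4000
    (5,3) via x @ 1.9168  # hit
  → r_3 = 1.9168
beam 4: φ=0°, α=15°
  direction (0.9659, 0.2588); cell (3,4); t to first gridline: x 0.6833, y 1.1591 (then +1.0353 / +3.8637)
    (4,4) via x @ 0.6833
    (4,5) via y @ 1.1591
    (5,5) via x @ 1.7186  # hit
  → r_4 = 1.7186
beam 5: φ=45°, α=60°
  direction (0.5000, 0.8660); cell (3,4); t to first gridline: x 1.3200, y 0.3464 (then +2.0000 / +1.1547)
    (3,5) via y @ 0.3464
    (4,5) via x @ 1.3200
    (4,6) via y @ 1.5011  # hit
  → r_5 = 1.5011
beam 6: φ=90°, α=105°
  direction (-0.2588, 0.9659); cell (3,4); t to first gridline: x 1.3137, y 0.3106 (then +3.8637 / +1.0353)
    (3,5) via y @ 0.3106
    (2,5) via x @ 1.3137
    (2,6) via y @ 1.3459  # hit
  → r_6 = 1.3459
beam 7: φ=135°, α=150°
  direction (-0.8660, 0.5000); cell (3,4); t to first gridline: x 0.3926, y 0.6000 (then +1.1547 / +2.0000)
    (2,4) via x @ 0.3926  # hit
  → r_7 = 0.3926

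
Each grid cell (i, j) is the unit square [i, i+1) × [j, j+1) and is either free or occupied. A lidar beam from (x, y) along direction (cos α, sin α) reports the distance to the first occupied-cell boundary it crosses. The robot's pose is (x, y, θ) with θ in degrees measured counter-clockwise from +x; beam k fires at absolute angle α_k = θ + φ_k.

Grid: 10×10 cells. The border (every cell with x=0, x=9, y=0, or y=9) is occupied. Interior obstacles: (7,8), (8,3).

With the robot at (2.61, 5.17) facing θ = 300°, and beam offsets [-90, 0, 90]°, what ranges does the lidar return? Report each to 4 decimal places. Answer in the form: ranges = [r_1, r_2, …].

beam 1: φ=-90°, α=210°
  cosα=-0.8660 sinα=-0.5000 | (2,5) | tMaxX 0.7044 tMaxY 0.3400 | tΔX 1.1547 tΔY 2.0000
    t=0.3400 [y] (2,4)
    t=0.7044 [x] (1,4)
    t=1.8591 [x] (0,4) — stop
  → r_1 = 1.8591
beam 2: φ=0°, α=300°
  cosα=0.5000 sinα=-0.8660 | (2,5) | tMaxX 0.7800 tMaxY 0.1963 | tΔX 2.0000 tΔY 1.1547
    t=0.1963 [y] (2,4)
    t=0.7800 [x] (3,4)
    t=1.3510 [y] (3,3)
    t=2.5057 [y] (3,2)
    t=2.7800 [x] (4,2)
    t=3.6604 [y] (4,1)
    t=4.7800 [x] (5,1)
    t=4.8151 [y] (5,0) — stop
  → r_2 = 4.8151
beam 3: φ=90°, α=30°
  cosα=0.8660 sinα=0.5000 | (2,5) | tMaxX 0.4503 tMaxY 1.6600 | tΔX 1.1547 tΔY 2.0000
    t=0.4503 [x] (3,5)
    t=1.6050 [x] (4,5)
    t=1.6600 [y] (4,6)
    t=2.7597 [x] (5,6)
    t=3.6600 [y] (5,7)
    t=3.9144 [x] (6,7)
    t=5.0691 [x] (7,7)
    t=5.6600 [y] (7,8) — stop
  → r_3 = 5.6600

ranges = [1.8591, 4.8151, 5.6600]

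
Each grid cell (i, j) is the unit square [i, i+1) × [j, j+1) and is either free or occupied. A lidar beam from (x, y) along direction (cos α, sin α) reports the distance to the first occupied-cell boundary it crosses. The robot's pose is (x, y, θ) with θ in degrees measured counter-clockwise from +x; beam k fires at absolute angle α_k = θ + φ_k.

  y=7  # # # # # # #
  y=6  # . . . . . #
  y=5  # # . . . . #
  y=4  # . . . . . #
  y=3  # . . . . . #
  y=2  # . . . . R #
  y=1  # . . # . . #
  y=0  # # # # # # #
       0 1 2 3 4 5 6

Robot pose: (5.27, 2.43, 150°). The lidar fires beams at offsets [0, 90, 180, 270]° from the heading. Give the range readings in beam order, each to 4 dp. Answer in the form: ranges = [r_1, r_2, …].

beam 1: φ=0°, α=150°
  dir = (cos 150°, sin 150°) = (-0.8660, 0.5000); from cell (5,2)
  next x-line at t=0.3118, next y-line at t=1.1400; Δt_x=1.1547, Δt_y=2.0000
    x: enter (4,2) at t=0.3118
    y: enter (4,3) at t=1.1400
    x: enter (3,3) at t=1.4665
    x: enter (2,3) at t=2.6212
    y: enter (2,4) at t=3.1400
    x: enter (1,4) at t=3.7759
    x: enter (0,4) at t=4.9306 ← occupied
  → r_1 = 4.9306
beam 2: φ=90°, α=240°
  dir = (cos 240°, sin 240°) = (-0.5000, -0.8660); from cell (5,2)
  next x-line at t=0.5400, next y-line at t=0.4965; Δt_x=2.0000, Δt_y=1.1547
    y: enter (5,1) at t=0.4965
    x: enter (4,1) at t=0.5400
    y: enter (4,0) at t=1.6512 ← occupied
  → r_2 = 1.6512
beam 3: φ=180°, α=330°
  dir = (cos 330°, sin 330°) = (0.8660, -0.5000); from cell (5,2)
  next x-line at t=0.8429, next y-line at t=0.8600; Δt_x=1.1547, Δt_y=2.0000
    x: enter (6,2) at t=0.8429 ← occupied
  → r_3 = 0.8429
beam 4: φ=270°, α=60°
  dir = (cos 60°, sin 60°) = (0.5000, 0.8660); from cell (5,2)
  next x-line at t=1.4600, next y-line at t=0.6582; Δt_x=2.0000, Δt_y=1.1547
    y: enter (5,3) at t=0.6582
    x: enter (6,3) at t=1.4600 ← occupied
  → r_4 = 1.4600

ranges = [4.9306, 1.6512, 0.8429, 1.4600]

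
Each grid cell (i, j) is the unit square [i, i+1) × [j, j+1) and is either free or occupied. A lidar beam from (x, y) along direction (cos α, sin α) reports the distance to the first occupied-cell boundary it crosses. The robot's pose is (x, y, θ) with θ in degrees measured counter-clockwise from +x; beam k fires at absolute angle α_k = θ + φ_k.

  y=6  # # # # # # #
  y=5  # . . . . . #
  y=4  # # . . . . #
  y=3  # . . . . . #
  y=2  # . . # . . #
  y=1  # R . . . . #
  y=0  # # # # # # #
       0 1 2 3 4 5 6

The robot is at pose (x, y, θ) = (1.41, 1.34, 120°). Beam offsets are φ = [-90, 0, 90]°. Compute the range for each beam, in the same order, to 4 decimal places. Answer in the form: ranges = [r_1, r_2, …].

ranges = [1.8360, 0.8200, 0.4734]

beam 1: φ=-90°, α=30°
  cosα=0.8660 sinα=0.5000 | (1,1) | tMaxX 0.6813 tMaxY 1.3200 | tΔX 1.1547 tΔY 2.0000
    t=0.6813 [x] (2,1)
    t=1.3200 [y] (2,2)
    t=1.8360 [x] (3,2) — stop
  → r_1 = 1.8360
beam 2: φ=0°, α=120°
  cosα=-0.5000 sinα=0.8660 | (1,1) | tMaxX 0.8200 tMaxY 0.7621 | tΔX 2.0000 tΔY 1.1547
    t=0.7621 [y] (1,2)
    t=0.8200 [x] (0,2) — stop
  → r_2 = 0.8200
beam 3: φ=90°, α=210°
  cosα=-0.8660 sinα=-0.5000 | (1,1) | tMaxX 0.4734 tMaxY 0.6800 | tΔX 1.1547 tΔY 2.0000
    t=0.4734 [x] (0,1) — stop
  → r_3 = 0.4734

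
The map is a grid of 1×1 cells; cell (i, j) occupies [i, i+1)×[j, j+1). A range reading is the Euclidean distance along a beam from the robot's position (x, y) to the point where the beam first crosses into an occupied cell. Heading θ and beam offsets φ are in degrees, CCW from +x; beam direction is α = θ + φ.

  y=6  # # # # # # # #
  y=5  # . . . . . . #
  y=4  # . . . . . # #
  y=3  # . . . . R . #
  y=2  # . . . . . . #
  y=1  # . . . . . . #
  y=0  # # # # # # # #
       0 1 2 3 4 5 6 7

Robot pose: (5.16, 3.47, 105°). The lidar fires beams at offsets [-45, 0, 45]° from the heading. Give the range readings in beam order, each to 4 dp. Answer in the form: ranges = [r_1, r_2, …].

ranges = [1.6800, 2.6192, 4.8036]

beam 1: φ=-45°, α=60°
  dir = (cos 60°, sin 60°) = (0.5000, 0.8660); from cell (5,3)
  next x-line at t=1.6800, next y-line at t=0.6120; Δt_x=2.0000, Δt_y=1.1547
    y: enter (5,4) at t=0.6120
    x: enter (6,4) at t=1.6800 ← occupied
  → r_1 = 1.6800
beam 2: φ=0°, α=105°
  dir = (cos 105°, sin 105°) = (-0.2588, 0.9659); from cell (5,3)
  next x-line at t=0.6182, next y-line at t=0.5487; Δt_x=3.8637, Δt_y=1.0353
    y: enter (5,4) at t=0.5487
    x: enter (4,4) at t=0.6182
    y: enter (4,5) at t=1.5840
    y: enter (4,6) at t=2.6192 ← occupied
  → r_2 = 2.6192
beam 3: φ=45°, α=150°
  dir = (cos 150°, sin 150°) = (-0.8660, 0.5000); from cell (5,3)
  next x-line at t=0.1848, next y-line at t=1.0600; Δt_x=1.1547, Δt_y=2.0000
    x: enter (4,3) at t=0.1848
    y: enter (4,4) at t=1.0600
    x: enter (3,4) at t=1.3395
    x: enter (2,4) at t=2.4942
    y: enter (2,5) at t=3.0600
    x: enter (1,5) at t=3.6489
    x: enter (0,5) at t=4.8036 ← occupied
  → r_3 = 4.8036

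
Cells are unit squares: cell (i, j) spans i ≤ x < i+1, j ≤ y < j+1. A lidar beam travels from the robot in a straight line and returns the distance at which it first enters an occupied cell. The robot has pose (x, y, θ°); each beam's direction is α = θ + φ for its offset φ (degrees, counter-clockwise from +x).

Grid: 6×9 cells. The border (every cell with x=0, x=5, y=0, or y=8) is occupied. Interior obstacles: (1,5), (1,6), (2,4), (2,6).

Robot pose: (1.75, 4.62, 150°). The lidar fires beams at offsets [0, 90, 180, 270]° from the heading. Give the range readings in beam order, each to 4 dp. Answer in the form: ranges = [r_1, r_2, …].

ranges = [0.7600, 1.5000, 0.2887, 0.4388]

beam 1: φ=0°, α=150°
  cosα=-0.8660 sinα=0.5000 | (1,4) | tMaxX 0.8660 tMaxY 0.7600 | tΔX 1.1547 tΔY 2.0000
    t=0.7600 [y] (1,5) — stop
  → r_1 = 0.7600
beam 2: φ=90°, α=240°
  cosα=-0.5000 sinα=-0.8660 | (1,4) | tMaxX 1.5000 tMaxY 0.7159 | tΔX 2.0000 tΔY 1.1547
    t=0.7159 [y] (1,3)
    t=1.5000 [x] (0,3) — stop
  → r_2 = 1.5000
beam 3: φ=180°, α=330°
  cosα=0.8660 sinα=-0.5000 | (1,4) | tMaxX 0.2887 tMaxY 1.2400 | tΔX 1.1547 tΔY 2.0000
    t=0.2887 [x] (2,4) — stop
  → r_3 = 0.2887
beam 4: φ=270°, α=60°
  cosα=0.5000 sinα=0.8660 | (1,4) | tMaxX 0.5000 tMaxY 0.4388 | tΔX 2.0000 tΔY 1.1547
    t=0.4388 [y] (1,5) — stop
  → r_4 = 0.4388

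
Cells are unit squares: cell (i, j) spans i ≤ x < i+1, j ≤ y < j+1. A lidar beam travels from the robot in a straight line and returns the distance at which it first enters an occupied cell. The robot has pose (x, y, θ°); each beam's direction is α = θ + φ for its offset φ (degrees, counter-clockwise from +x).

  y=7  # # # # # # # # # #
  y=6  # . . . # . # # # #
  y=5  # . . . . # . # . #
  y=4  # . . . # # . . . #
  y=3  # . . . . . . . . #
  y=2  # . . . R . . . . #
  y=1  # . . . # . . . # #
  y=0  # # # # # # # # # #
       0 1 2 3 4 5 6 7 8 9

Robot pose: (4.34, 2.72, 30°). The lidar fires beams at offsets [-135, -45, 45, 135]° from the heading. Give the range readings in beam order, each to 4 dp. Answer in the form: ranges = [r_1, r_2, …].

beam 1: φ=-135°, α=255°
  dir = (cos 255°, sin 255°) = (-0.2588, -0.9659); from cell (4,2)
  next x-line at t=1.3137, next y-line at t=0.7454; Δt_x=3.8637, Δt_y=1.0353
    y: enter (4,1) at t=0.7454 ← occupied
  → r_1 = 0.7454
beam 2: φ=-45°, α=345°
  dir = (cos 345°, sin 345°) = (0.9659, -0.2588); from cell (4,2)
  next x-line at t=0.6833, next y-line at t=2.7819; Δt_x=1.0353, Δt_y=3.8637
    x: enter (5,2) at t=0.6833
    x: enter (6,2) at t=1.7186
    x: enter (7,2) at t=2.7538
    y: enter (7,1) at t=2.7819
    x: enter (8,1) at t=3.7891 ← occupied
  → r_2 = 3.7891
beam 3: φ=45°, α=75°
  dir = (cos 75°, sin 75°) = (0.2588, 0.9659); from cell (4,2)
  next x-line at t=2.5500, next y-line at t=0.2899; Δt_x=3.8637, Δt_y=1.0353
    y: enter (4,3) at t=0.2899
    y: enter (4,4) at t=1.3252 ← occupied
  → r_3 = 1.3252
beam 4: φ=135°, α=165°
  dir = (cos 165°, sin 165°) = (-0.9659, 0.2588); from cell (4,2)
  next x-line at t=0.3520, next y-line at t=1.0818; Δt_x=1.0353, Δt_y=3.8637
    x: enter (3,2) at t=0.3520
    y: enter (3,3) at t=1.0818
    x: enter (2,3) at t=1.3873
    x: enter (1,3) at t=2.4225
    x: enter (0,3) at t=3.4578 ← occupied
  → r_4 = 3.4578

ranges = [0.7454, 3.7891, 1.3252, 3.4578]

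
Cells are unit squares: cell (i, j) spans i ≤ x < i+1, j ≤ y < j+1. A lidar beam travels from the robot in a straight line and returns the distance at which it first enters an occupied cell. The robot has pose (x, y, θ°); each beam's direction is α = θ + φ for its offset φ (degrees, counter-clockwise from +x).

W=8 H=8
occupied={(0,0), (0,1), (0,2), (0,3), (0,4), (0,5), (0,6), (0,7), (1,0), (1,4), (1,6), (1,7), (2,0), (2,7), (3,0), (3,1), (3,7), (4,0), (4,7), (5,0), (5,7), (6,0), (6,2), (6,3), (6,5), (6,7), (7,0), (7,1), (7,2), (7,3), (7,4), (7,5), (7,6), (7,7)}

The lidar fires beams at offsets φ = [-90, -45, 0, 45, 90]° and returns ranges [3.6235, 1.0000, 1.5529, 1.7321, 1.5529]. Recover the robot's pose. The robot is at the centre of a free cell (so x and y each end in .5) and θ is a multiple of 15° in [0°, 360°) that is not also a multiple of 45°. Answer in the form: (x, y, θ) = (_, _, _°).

(x, y, θ) = (4.5, 2.5, 255°)

The pose lattice has 30·16 = 480 candidates. Test each by forward raycasting.
  (2.5, 1.5, 150°): beam 1 = 6.3509 ≠ 3.6235 ✗
  (4.5, 5.5, 165°): beam 1 = 1.5529 ≠ 3.6235 ✗
  (4.5, 1.5, 240°): beam 1 = 0.5774 ≠ 3.6235 ✗
  …
  (4.5, 2.5, 255°): r_1=3.6235, r_2=1.0000, r_3=1.5529, r_4=1.7321, r_5=1.5529 — all match ✓
No second candidate reproduces the full scan.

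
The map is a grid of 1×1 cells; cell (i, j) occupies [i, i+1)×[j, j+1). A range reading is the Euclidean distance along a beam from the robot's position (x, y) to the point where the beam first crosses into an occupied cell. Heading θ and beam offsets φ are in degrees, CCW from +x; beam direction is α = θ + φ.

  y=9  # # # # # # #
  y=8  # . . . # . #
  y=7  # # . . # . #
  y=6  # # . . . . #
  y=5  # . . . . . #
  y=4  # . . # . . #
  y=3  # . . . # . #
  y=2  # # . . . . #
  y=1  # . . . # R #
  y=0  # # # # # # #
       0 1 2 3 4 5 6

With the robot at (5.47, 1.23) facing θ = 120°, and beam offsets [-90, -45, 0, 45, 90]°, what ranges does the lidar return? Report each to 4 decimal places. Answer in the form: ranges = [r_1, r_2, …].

ranges = [0.6120, 2.0478, 2.0438, 0.4866, 0.4600]

beam 1: φ=-90°, α=30°
  d=(0.8660,0.5000)  start (5,1)  tX=0.6120 tY=1.5400  stride 1/|dx|=1.1547 1/|dy|=2.0000
    cross x-line → (6,1), t=0.6120 (wall)
  → r_1 = 0.6120
beam 2: φ=-45°, α=75°
  d=(0.2588,0.9659)  start (5,1)  tX=2.0478 tY=0.7972  stride 1/|dx|=3.8637 1/|dy|=1.0353
    cross y-line → (5,2), t=0.7972
    cross y-line → (5,3), t=1.8324
    cross x-line → (6,3), t=2.0478 (wall)
  → r_2 = 2.0478
beam 3: φ=0°, α=120°
  d=(-0.5000,0.8660)  start (5,1)  tX=0.9400 tY=0.8891  stride 1/|dx|=2.0000 1/|dy|=1.1547
    cross y-line → (5,2), t=0.8891
    cross x-line → (4,2), t=0.9400
    cross y-line → (4,3), t=2.0438 (wall)
  → r_3 = 2.0438
beam 4: φ=45°, α=165°
  d=(-0.9659,0.2588)  start (5,1)  tX=0.4866 tY=2.9751  stride 1/|dx|=1.0353 1/|dy|=3.8637
    cross x-line → (4,1), t=0.4866 (wall)
  → r_4 = 0.4866
beam 5: φ=90°, α=210°
  d=(-0.8660,-0.5000)  start (5,1)  tX=0.5427 tY=0.4600  stride 1/|dx|=1.1547 1/|dy|=2.0000
    cross y-line → (5,0), t=0.4600 (wall)
  → r_5 = 0.4600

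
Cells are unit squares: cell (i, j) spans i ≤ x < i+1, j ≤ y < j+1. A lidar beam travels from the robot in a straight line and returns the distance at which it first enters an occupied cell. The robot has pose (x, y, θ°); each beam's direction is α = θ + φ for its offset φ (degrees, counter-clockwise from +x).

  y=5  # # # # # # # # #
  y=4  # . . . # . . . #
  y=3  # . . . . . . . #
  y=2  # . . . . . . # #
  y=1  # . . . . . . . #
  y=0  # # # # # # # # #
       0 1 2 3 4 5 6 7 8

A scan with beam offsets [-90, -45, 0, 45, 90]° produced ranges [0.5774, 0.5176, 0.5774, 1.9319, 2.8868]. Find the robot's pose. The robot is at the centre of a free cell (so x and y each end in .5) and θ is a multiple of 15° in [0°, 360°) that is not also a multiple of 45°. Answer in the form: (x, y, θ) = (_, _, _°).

(x, y, θ) = (3.5, 4.5, 120°)

Candidates: 26 free-cell centres × 16 headings = 416 poses. Raycast each; keep the one whose scan matches to 4 dp.
  (2.5, 1.5, 300°): beam 1 = 1.0000 ≠ 0.5774 ✗
  (5.5, 4.5, 105°): beam 1 = 1.9319 ≠ 0.5774 ✗
  (2.5, 3.5, 330°): beam 1 = 2.8868 ≠ 0.5774 ✗
  …
  (3.5, 4.5, 120°): r_1=0.5774, r_2=0.5176, r_3=0.5774, r_4=1.9319, r_5=2.8868 — all match ✓
No second candidate reproduces the full scan.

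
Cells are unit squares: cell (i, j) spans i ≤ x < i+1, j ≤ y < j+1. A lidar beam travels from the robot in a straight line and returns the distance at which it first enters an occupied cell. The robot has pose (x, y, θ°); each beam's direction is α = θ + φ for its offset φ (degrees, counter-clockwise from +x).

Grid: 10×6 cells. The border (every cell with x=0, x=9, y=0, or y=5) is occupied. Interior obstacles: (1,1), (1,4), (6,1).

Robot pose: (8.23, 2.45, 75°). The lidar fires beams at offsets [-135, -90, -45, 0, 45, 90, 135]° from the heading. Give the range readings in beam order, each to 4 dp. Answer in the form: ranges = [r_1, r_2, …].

beam 1: φ=-135°, α=300°
  d=(0.5000,-0.8660)  start (8,2)  tX=1.5400 tY=0.5196  stride 1/|dx|=2.0000 1/|dy|=1.1547
    cross y-line → (8,1), t=0.5196
    cross x-line → (9,1), t=1.5400 (wall)
  → r_1 = 1.5400
beam 2: φ=-90°, α=345°
  d=(0.9659,-0.2588)  start (8,2)  tX=0.7972 tY=1.7387  stride 1/|dx|=1.0353 1/|dy|=3.8637
    cross x-line → (9,2), t=0.7972 (wall)
  → r_2 = 0.7972
beam 3: φ=-45°, α=30°
  d=(0.8660,0.5000)  start (8,2)  tX=0.8891 tY=1.1000  stride 1/|dx|=1.1547 1/|dy|=2.0000
    cross x-line → (9,2), t=0.8891 (wall)
  → r_3 = 0.8891
beam 4: φ=0°, α=75°
  d=(0.2588,0.9659)  start (8,2)  tX=2.9751 tY=0.5694  stride 1/|dx|=3.8637 1/|dy|=1.0353
    cross y-line → (8,3), t=0.5694
    cross y-line → (8,4), t=1.6047
    cross y-line → (8,5), t=2.6400 (wall)
  → r_4 = 2.6400
beam 5: φ=45°, α=120°
  d=(-0.5000,0.8660)  start (8,2)  tX=0.4600 tY=0.6351  stride 1/|dx|=2.0000 1/|dy|=1.1547
    cross x-line → (7,2), t=0.4600
    cross y-line → (7,3), t=0.6351
    cross y-line → (7,4), t=1.7898
    cross x-line → (6,4), t=2.4600
    cross y-line → (6,5), t=2.9445 (wall)
  → r_5 = 2.9445
beam 6: φ=90°, α=165°
  d=(-0.9659,0.2588)  start (8,2)  tX=0.2381 tY=2.1250  stride 1/|dx|=1.0353 1/|dy|=3.8637
    cross x-line → (7,2), t=0.2381
    cross x-line → (6,2), t=1.2734
    cross y-line → (6,3), t=2.1250
    cross x-line → (5,3), t=2.3087
    cross x-line → (4,3), t=3.3439
    cross x-line → (3,3), t=4.3792
    cross x-line → (2,3), t=5.4145
    cross y-line → (2,4), t=5.9887
    cross x-line → (1,4), t=6.4498 (wall)
  → r_6 = 6.4498
beam 7: φ=135°, α=210°
  d=(-0.8660,-0.5000)  start (8,2)  tX=0.2656 tY=0.9000  stride 1/|dx|=1.1547 1/|dy|=2.0000
    cross x-line → (7,2), t=0.2656
    cross y-line → (7,1), t=0.9000
    cross x-line → (6,1), t=1.4203 (wall)
  → r_7 = 1.4203

ranges = [1.5400, 0.7972, 0.8891, 2.6400, 2.9445, 6.4498, 1.4203]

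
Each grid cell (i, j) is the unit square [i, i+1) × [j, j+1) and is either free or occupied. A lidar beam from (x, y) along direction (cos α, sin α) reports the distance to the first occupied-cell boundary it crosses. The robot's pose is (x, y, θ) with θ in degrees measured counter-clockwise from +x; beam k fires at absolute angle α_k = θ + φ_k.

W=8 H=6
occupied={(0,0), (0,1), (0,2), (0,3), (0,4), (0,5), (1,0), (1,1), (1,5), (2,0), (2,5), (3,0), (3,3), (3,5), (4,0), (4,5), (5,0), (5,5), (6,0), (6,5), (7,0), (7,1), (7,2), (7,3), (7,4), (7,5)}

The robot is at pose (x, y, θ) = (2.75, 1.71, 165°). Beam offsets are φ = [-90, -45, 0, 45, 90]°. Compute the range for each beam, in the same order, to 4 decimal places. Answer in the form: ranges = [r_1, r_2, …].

beam 1: φ=-90°, α=75°
  d=(0.2588,0.9659)  start (2,1)  tX=0.9659 tY=0.3002  stride 1/|dx|=3.8637 1/|dy|=1.0353
    cross y-line → (2,2), t=0.3002
    cross x-line → (3,2), t=0.9659
    cross y-line → (3,3), t=1.3355 (wall)
  → r_1 = 1.3355
beam 2: φ=-45°, α=120°
  d=(-0.5000,0.8660)  start (2,1)  tX=1.5000 tY=0.3349  stride 1/|dx|=2.0000 1/|dy|=1.1547
    cross y-line → (2,2), t=0.3349
    cross y-line → (2,3), t=1.4896
    cross x-line → (1,3), t=1.5000
    cross y-line → (1,4), t=2.6443
    cross x-line → (0,4), t=3.5000 (wall)
  → r_2 = 3.5000
beam 3: φ=0°, α=165°
  d=(-0.9659,0.2588)  start (2,1)  tX=0.7765 tY=1.1205  stride 1/|dx|=1.0353 1/|dy|=3.8637
    cross x-line → (1,1), t=0.7765 (wall)
  → r_3 = 0.7765
beam 4: φ=45°, α=210°
  d=(-0.8660,-0.5000)  start (2,1)  tX=0.8660 tY=1.4200  stride 1/|dx|=1.1547 1/|dy|=2.0000
    cross x-line → (1,1), t=0.8660 (wall)
  → r_4 = 0.8660
beam 5: φ=90°, α=255°
  d=(-0.2588,-0.9659)  start (2,1)  tX=2.8978 tY=0.7350  stride 1/|dx|=3.8637 1/|dy|=1.0353
    cross y-line → (2,0), t=0.7350 (wall)
  → r_5 = 0.7350

ranges = [1.3355, 3.5000, 0.7765, 0.8660, 0.7350]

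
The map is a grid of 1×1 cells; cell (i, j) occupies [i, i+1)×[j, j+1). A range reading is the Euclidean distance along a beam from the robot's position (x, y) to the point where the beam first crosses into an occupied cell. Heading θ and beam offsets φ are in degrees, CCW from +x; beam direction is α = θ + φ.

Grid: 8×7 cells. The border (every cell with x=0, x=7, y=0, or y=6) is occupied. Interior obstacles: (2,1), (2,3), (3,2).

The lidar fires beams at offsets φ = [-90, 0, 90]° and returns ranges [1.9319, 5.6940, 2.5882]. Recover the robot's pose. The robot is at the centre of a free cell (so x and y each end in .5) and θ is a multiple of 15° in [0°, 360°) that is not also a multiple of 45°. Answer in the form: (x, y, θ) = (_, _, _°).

Candidates: 27 free-cell centres × 16 headings = 432 poses. Raycast each; keep the one whose scan matches to 4 dp.
  (3.5, 1.5, 300°): beam 1 = 0.5774 ≠ 1.9319 ✗
  (3.5, 1.5, 210°): beam 1 = 0.5774 ≠ 1.9319 ✗
  (5.5, 5.5, 300°): beam 1 = 3.0000 ≠ 1.9319 ✗
  …
  (6.5, 3.5, 165°): r_1=1.9319, r_2=5.6940, r_3=2.5882 — all match ✓
Unique over the lattice → pose = (6.5, 3.5, 165°).

(x, y, θ) = (6.5, 3.5, 165°)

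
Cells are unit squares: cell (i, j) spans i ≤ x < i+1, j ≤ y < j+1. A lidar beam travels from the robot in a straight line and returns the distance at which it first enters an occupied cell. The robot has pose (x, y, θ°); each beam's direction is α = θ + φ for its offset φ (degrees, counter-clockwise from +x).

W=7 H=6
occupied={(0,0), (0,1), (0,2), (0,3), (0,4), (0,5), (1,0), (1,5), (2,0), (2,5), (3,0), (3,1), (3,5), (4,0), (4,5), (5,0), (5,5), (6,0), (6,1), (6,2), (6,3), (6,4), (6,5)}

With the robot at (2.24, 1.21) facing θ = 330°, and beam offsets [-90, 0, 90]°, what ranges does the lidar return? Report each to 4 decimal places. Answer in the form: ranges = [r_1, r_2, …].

beam 1: φ=-90°, α=240°
  dir = (cos 240°, sin 240°) = (-0.5000, -0.8660); from cell (2,1)
  next x-line at t=0.4800, next y-line at t=0.2425; Δt_x=2.0000, Δt_y=1.1547
    y: enter (2,0) at t=0.2425 ← occupied
  → r_1 = 0.2425
beam 2: φ=0°, α=330°
  dir = (cos 330°, sin 330°) = (0.8660, -0.5000); from cell (2,1)
  next x-line at t=0.8776, next y-line at t=0.4200; Δt_x=1.1547, Δt_y=2.0000
    y: enter (2,0) at t=0.4200 ← occupied
  → r_2 = 0.4200
beam 3: φ=90°, α=60°
  dir = (cos 60°, sin 60°) = (0.5000, 0.8660); from cell (2,1)
  next x-line at t=1.5200, next y-line at t=0.9122; Δt_x=2.0000, Δt_y=1.1547
    y: enter (2,2) at t=0.9122
    x: enter (3,2) at t=1.5200
    y: enter (3,3) at t=2.0669
    y: enter (3,4) at t=3.2216
    x: enter (4,4) at t=3.5200
    y: enter (4,5) at t=4.3763 ← occupied
  → r_3 = 4.3763

ranges = [0.2425, 0.4200, 4.3763]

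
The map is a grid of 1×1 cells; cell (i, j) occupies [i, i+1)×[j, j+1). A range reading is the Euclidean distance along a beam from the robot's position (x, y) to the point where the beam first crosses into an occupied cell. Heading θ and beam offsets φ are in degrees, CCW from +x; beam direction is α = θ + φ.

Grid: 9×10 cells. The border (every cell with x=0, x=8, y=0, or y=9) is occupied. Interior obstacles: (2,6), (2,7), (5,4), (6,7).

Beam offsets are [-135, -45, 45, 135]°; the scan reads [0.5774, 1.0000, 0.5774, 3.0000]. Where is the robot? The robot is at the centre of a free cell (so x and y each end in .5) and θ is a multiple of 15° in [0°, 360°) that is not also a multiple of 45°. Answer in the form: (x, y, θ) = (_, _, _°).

The pose lattice has 52·16 = 832 candidates. Test each by forward raycasting.
  (2.5, 8.5, 150°): beam 1 = 1.9319 ≠ 0.5774 ✗
  (2.5, 1.5, 255°): beam 1 = 3.0000 ≠ 0.5774 ✗
  (2.5, 8.5, 15°): beam 2 = 6.3509 ≠ 1.0000 ✗
  (3.5, 3.5, 345°): beam 1 = 2.8868 ≠ 0.5774 ✗
  …
  (7.5, 7.5, 105°): r_1=0.5774, r_2=1.0000, r_3=0.5774, r_4=3.0000 — all match ✓
Unique over the lattice → pose = (7.5, 7.5, 105°).

(x, y, θ) = (7.5, 7.5, 105°)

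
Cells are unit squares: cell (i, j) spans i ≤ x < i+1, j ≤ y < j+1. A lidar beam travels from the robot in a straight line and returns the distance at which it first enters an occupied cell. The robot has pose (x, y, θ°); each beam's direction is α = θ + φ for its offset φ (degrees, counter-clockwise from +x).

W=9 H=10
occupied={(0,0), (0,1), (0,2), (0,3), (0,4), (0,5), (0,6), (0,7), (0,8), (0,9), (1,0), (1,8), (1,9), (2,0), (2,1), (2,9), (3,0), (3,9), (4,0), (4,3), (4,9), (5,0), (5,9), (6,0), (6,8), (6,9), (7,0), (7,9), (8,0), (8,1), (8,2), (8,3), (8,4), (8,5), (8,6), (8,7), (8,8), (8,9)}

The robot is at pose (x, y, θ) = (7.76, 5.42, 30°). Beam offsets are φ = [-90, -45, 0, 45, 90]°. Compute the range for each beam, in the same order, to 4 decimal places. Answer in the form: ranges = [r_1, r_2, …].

ranges = [0.4800, 0.2485, 0.2771, 0.9273, 2.9791]

beam 1: φ=-90°, α=300°
  dir = (cos 300°, sin 300°) = (0.5000, -0.8660); from cell (7,5)
  next x-line at t=0.4800, next y-line at t=0.4850; Δt_x=2.0000, Δt_y=1.1547
    x: enter (8,5) at t=0.4800 ← occupied
  → r_1 = 0.4800
beam 2: φ=-45°, α=345°
  dir = (cos 345°, sin 345°) = (0.9659, -0.2588); from cell (7,5)
  next x-line at t=0.2485, next y-line at t=1.6228; Δt_x=1.0353, Δt_y=3.8637
    x: enter (8,5) at t=0.2485 ← occupied
  → r_2 = 0.2485
beam 3: φ=0°, α=30°
  dir = (cos 30°, sin 30°) = (0.8660, 0.5000); from cell (7,5)
  next x-line at t=0.2771, next y-line at t=1.1600; Δt_x=1.1547, Δt_y=2.0000
    x: enter (8,5) at t=0.2771 ← occupied
  → r_3 = 0.2771
beam 4: φ=45°, α=75°
  dir = (cos 75°, sin 75°) = (0.2588, 0.9659); from cell (7,5)
  next x-line at t=0.9273, next y-line at t=0.6005; Δt_x=3.8637, Δt_y=1.0353
    y: enter (7,6) at t=0.6005
    x: enter (8,6) at t=0.9273 ← occupied
  → r_4 = 0.9273
beam 5: φ=90°, α=120°
  dir = (cos 120°, sin 120°) = (-0.5000, 0.8660); from cell (7,5)
  next x-line at t=1.5200, next y-line at t=0.6697; Δt_x=2.0000, Δt_y=1.1547
    y: enter (7,6) at t=0.6697
    x: enter (6,6) at t=1.5200
    y: enter (6,7) at t=1.8244
    y: enter (6,8) at t=2.9791 ← occupied
  → r_5 = 2.9791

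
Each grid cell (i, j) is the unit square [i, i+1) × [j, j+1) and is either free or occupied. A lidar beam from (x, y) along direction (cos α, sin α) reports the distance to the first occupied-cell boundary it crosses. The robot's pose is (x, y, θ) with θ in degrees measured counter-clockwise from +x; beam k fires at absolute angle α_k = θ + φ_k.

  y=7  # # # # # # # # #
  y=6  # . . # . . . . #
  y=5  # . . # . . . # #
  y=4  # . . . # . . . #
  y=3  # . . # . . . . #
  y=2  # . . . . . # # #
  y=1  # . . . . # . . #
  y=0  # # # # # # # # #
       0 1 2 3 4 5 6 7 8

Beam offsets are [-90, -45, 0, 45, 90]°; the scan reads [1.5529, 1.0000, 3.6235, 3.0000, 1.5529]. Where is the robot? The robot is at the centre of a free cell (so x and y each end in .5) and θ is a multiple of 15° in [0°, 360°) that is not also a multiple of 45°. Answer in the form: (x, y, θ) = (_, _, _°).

Candidates: 34 free-cell centres × 16 headings = 544 poses. Raycast each; keep the one whose scan matches to 4 dp.
  (5.5, 6.5, 255°): beam 2 = 1.7321 ≠ 1.0000 ✗
  (1.5, 3.5, 15°): beam 1 = 2.5882 ≠ 1.5529 ✗
  (1.5, 6.5, 345°): beam 1 = 1.9319 ≠ 1.5529 ✗
  (2.5, 1.5, 330°): beam 1 = 0.5774 ≠ 1.5529 ✗
  …
  (4.5, 2.5, 165°): r_1=1.5529, r_2=1.0000, r_3=3.6235, r_4=3.0000, r_5=1.5529 — all match ✓
No second candidate reproduces the full scan.

(x, y, θ) = (4.5, 2.5, 165°)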